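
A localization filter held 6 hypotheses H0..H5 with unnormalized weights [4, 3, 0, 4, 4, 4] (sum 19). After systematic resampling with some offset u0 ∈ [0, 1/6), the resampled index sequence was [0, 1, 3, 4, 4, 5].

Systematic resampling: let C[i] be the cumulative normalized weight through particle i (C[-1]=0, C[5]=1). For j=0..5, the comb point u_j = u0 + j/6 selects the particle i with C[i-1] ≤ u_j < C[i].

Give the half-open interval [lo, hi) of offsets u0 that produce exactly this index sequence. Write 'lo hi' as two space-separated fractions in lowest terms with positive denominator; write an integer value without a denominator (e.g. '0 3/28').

3/38 7/57

C = [4/19, 7/19, 7/19, 11/19, 15/19, 1]
j=0 picked index 0: u0 ∈ [0, 4/19)
j=1 picked index 1: u0 ∈ [5/114, 23/114)
j=2 picked index 3: u0 ∈ [2/57, 14/57)
j=3 picked index 4: u0 ∈ [3/38, 11/38)
j=4 picked index 4: u0 ∈ [-5/57, 7/57)
j=5 picked index 5: u0 ∈ [-5/114, 1/6)
intersection: [3/38, 7/57)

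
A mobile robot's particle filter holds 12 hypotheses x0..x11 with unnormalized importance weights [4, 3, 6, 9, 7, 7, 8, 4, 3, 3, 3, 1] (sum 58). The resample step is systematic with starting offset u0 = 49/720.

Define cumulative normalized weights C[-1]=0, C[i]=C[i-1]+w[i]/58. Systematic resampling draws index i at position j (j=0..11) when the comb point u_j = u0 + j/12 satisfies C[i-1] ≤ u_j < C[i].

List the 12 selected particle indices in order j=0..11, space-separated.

C = [2/29, 7/58, 13/58, 11/29, 1/2, 18/29, 22/29, 24/29, 51/58, 27/29, 57/58, 1]
j=0: u_0=49/720 ∈ [0, 2/29) → index 0
j=1: u_1=109/720 ∈ [7/58, 13/58) → index 2
j=2: u_2=169/720 ∈ [13/58, 11/29) → index 3
j=3: u_3=229/720 ∈ [13/58, 11/29) → index 3
j=4: u_4=289/720 ∈ [11/29, 1/2) → index 4
j=5: u_5=349/720 ∈ [11/29, 1/2) → index 4
j=6: u_6=409/720 ∈ [1/2, 18/29) → index 5
j=7: u_7=469/720 ∈ [18/29, 22/29) → index 6
j=8: u_8=529/720 ∈ [18/29, 22/29) → index 6
j=9: u_9=589/720 ∈ [22/29, 24/29) → index 7
j=10: u_10=649/720 ∈ [51/58, 27/29) → index 9
j=11: u_11=709/720 ∈ [57/58, 1) → index 11

0 2 3 3 4 4 5 6 6 7 9 11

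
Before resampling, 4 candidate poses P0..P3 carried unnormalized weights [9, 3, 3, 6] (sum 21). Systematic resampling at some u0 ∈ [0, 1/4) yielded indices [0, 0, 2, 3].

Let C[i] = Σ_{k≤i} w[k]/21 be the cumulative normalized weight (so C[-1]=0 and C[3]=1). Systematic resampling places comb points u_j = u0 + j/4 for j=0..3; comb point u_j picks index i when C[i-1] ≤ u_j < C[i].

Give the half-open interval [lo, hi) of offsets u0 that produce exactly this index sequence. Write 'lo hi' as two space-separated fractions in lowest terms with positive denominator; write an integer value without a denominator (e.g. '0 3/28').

1/14 5/28

C = [3/7, 4/7, 5/7, 1]
j=0 picked index 0: u0 ∈ [0, 3/7)
j=1 picked index 0: u0 ∈ [-1/4, 5/28)
j=2 picked index 2: u0 ∈ [1/14, 3/14)
j=3 picked index 3: u0 ∈ [-1/28, 1/4)
intersection: [1/14, 5/28)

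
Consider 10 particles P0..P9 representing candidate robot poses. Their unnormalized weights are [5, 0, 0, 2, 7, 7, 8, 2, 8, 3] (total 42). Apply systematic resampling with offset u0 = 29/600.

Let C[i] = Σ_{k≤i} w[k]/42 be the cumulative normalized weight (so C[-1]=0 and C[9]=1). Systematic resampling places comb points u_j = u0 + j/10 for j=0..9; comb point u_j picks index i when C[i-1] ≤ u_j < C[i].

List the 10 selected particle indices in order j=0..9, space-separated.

C = [5/42, 5/42, 5/42, 1/6, 1/3, 1/2, 29/42, 31/42, 13/14, 1]
j=0: u_0=29/600 ∈ [0, 5/42) → index 0
j=1: u_1=89/600 ∈ [5/42, 1/6) → index 3
j=2: u_2=149/600 ∈ [1/6, 1/3) → index 4
j=3: u_3=209/600 ∈ [1/3, 1/2) → index 5
j=4: u_4=269/600 ∈ [1/3, 1/2) → index 5
j=5: u_5=329/600 ∈ [1/2, 29/42) → index 6
j=6: u_6=389/600 ∈ [1/2, 29/42) → index 6
j=7: u_7=449/600 ∈ [31/42, 13/14) → index 8
j=8: u_8=509/600 ∈ [31/42, 13/14) → index 8
j=9: u_9=569/600 ∈ [13/14, 1) → index 9

0 3 4 5 5 6 6 8 8 9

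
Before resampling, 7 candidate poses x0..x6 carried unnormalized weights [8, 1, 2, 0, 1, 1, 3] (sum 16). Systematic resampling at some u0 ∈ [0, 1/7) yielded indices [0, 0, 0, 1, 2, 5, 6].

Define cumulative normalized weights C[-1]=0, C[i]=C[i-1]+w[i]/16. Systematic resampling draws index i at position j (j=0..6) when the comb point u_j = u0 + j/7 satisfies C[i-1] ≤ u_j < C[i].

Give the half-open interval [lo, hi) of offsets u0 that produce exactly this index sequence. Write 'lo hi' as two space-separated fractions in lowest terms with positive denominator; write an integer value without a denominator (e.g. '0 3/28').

1/14 11/112

C = [1/2, 9/16, 11/16, 11/16, 3/4, 13/16, 1]
j=0 picked index 0: u0 ∈ [0, 1/2)
j=1 picked index 0: u0 ∈ [-1/7, 5/14)
j=2 picked index 0: u0 ∈ [-2/7, 3/14)
j=3 picked index 1: u0 ∈ [1/14, 15/112)
j=4 picked index 2: u0 ∈ [-1/112, 13/112)
j=5 picked index 5: u0 ∈ [1/28, 11/112)
j=6 picked index 6: u0 ∈ [-5/112, 1/7)
intersection: [1/14, 11/112)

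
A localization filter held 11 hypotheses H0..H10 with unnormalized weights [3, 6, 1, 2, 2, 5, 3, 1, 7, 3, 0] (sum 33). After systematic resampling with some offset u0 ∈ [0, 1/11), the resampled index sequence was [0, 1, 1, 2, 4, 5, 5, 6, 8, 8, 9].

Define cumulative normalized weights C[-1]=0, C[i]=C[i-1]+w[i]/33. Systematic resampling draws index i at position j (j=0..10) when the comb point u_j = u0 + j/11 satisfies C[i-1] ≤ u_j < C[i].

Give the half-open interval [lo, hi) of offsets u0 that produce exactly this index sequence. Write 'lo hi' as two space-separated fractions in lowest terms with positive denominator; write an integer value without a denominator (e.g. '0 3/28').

C = [1/11, 3/11, 10/33, 4/11, 14/33, 19/33, 2/3, 23/33, 10/11, 1, 1]
j=0 picked index 0: u0 ∈ [0, 1/11)
j=1 picked index 1: u0 ∈ [0, 2/11)
j=2 picked index 1: u0 ∈ [-1/11, 1/11)
j=3 picked index 2: u0 ∈ [0, 1/33)
j=4 picked index 4: u0 ∈ [0, 2/33)
j=5 picked index 5: u0 ∈ [-1/33, 4/33)
j=6 picked index 5: u0 ∈ [-4/33, 1/33)
j=7 picked index 6: u0 ∈ [-2/33, 1/33)
j=8 picked index 8: u0 ∈ [-1/33, 2/11)
j=9 picked index 8: u0 ∈ [-4/33, 1/11)
j=10 picked index 9: u0 ∈ [0, 1/11)
intersection: [0, 1/33)

0 1/33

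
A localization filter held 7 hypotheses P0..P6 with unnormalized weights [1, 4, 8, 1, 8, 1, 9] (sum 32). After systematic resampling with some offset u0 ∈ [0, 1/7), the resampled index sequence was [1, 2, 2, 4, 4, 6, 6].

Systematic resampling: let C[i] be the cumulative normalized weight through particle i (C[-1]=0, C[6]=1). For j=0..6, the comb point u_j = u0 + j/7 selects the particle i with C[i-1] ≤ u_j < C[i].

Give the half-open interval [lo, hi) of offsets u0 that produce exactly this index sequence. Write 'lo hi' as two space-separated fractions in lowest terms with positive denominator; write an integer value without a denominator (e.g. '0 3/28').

1/32 13/112

C = [1/32, 5/32, 13/32, 7/16, 11/16, 23/32, 1]
j=0 picked index 1: u0 ∈ [1/32, 5/32)
j=1 picked index 2: u0 ∈ [3/224, 59/224)
j=2 picked index 2: u0 ∈ [-29/224, 27/224)
j=3 picked index 4: u0 ∈ [1/112, 29/112)
j=4 picked index 4: u0 ∈ [-15/112, 13/112)
j=5 picked index 6: u0 ∈ [1/224, 2/7)
j=6 picked index 6: u0 ∈ [-31/224, 1/7)
intersection: [1/32, 13/112)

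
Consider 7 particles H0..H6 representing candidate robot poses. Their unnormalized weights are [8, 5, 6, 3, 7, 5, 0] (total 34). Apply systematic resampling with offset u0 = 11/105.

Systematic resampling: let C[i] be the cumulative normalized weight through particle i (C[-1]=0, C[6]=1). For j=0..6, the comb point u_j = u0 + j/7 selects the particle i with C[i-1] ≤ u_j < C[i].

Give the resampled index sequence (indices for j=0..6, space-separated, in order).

0 1 2 2 4 4 5

C = [4/17, 13/34, 19/34, 11/17, 29/34, 1, 1]
j=0: u_0=11/105 ∈ [0, 4/17) → index 0
j=1: u_1=26/105 ∈ [4/17, 13/34) → index 1
j=2: u_2=41/105 ∈ [13/34, 19/34) → index 2
j=3: u_3=8/15 ∈ [13/34, 19/34) → index 2
j=4: u_4=71/105 ∈ [11/17, 29/34) → index 4
j=5: u_5=86/105 ∈ [11/17, 29/34) → index 4
j=6: u_6=101/105 ∈ [29/34, 1) → index 5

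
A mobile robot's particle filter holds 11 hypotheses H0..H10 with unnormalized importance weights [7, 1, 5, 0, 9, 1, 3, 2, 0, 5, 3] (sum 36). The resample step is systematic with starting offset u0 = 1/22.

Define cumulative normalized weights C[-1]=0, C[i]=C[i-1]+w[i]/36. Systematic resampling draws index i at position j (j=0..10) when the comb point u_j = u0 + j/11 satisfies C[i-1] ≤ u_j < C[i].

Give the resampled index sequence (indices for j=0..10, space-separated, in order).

0 0 2 2 4 4 4 6 7 9 10

C = [7/36, 2/9, 13/36, 13/36, 11/18, 23/36, 13/18, 7/9, 7/9, 11/12, 1]
j=0: u_0=1/22 ∈ [0, 7/36) → index 0
j=1: u_1=3/22 ∈ [0, 7/36) → index 0
j=2: u_2=5/22 ∈ [2/9, 13/36) → index 2
j=3: u_3=7/22 ∈ [2/9, 13/36) → index 2
j=4: u_4=9/22 ∈ [13/36, 11/18) → index 4
j=5: u_5=1/2 ∈ [13/36, 11/18) → index 4
j=6: u_6=13/22 ∈ [13/36, 11/18) → index 4
j=7: u_7=15/22 ∈ [23/36, 13/18) → index 6
j=8: u_8=17/22 ∈ [13/18, 7/9) → index 7
j=9: u_9=19/22 ∈ [7/9, 11/12) → index 9
j=10: u_10=21/22 ∈ [11/12, 1) → index 10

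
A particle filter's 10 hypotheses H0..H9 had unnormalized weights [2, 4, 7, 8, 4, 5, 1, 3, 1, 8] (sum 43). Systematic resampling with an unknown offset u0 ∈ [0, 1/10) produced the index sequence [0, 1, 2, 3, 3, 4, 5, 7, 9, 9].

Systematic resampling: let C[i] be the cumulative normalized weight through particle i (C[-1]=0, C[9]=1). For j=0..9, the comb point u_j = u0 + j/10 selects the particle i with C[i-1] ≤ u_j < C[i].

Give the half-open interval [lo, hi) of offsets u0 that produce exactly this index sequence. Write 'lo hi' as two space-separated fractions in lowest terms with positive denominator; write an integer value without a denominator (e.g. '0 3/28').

9/430 17/430

C = [2/43, 6/43, 13/43, 21/43, 25/43, 30/43, 31/43, 34/43, 35/43, 1]
j=0 picked index 0: u0 ∈ [0, 2/43)
j=1 picked index 1: u0 ∈ [-23/430, 17/430)
j=2 picked index 2: u0 ∈ [-13/215, 22/215)
j=3 picked index 3: u0 ∈ [1/430, 81/430)
j=4 picked index 3: u0 ∈ [-21/215, 19/215)
j=5 picked index 4: u0 ∈ [-1/86, 7/86)
j=6 picked index 5: u0 ∈ [-4/215, 21/215)
j=7 picked index 7: u0 ∈ [9/430, 39/430)
j=8 picked index 9: u0 ∈ [3/215, 1/5)
j=9 picked index 9: u0 ∈ [-37/430, 1/10)
intersection: [9/430, 17/430)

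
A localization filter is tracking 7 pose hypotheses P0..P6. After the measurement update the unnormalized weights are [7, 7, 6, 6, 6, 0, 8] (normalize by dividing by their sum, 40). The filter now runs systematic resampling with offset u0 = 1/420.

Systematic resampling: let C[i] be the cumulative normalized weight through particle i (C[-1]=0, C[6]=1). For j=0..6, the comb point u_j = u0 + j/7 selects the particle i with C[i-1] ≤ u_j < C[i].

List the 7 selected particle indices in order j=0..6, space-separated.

C = [7/40, 7/20, 1/2, 13/20, 4/5, 4/5, 1]
j=0: u_0=1/420 ∈ [0, 7/40) → index 0
j=1: u_1=61/420 ∈ [0, 7/40) → index 0
j=2: u_2=121/420 ∈ [7/40, 7/20) → index 1
j=3: u_3=181/420 ∈ [7/20, 1/2) → index 2
j=4: u_4=241/420 ∈ [1/2, 13/20) → index 3
j=5: u_5=43/60 ∈ [13/20, 4/5) → index 4
j=6: u_6=361/420 ∈ [4/5, 1) → index 6

0 0 1 2 3 4 6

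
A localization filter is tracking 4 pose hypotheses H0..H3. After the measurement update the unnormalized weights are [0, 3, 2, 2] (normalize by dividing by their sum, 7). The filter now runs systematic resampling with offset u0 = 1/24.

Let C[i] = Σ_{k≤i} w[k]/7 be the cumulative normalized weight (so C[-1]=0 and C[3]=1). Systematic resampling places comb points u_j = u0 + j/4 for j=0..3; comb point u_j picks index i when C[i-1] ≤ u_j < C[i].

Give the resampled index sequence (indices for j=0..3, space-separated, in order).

C = [0, 3/7, 5/7, 1]
j=0: u_0=1/24 ∈ [0, 3/7) → index 1
j=1: u_1=7/24 ∈ [0, 3/7) → index 1
j=2: u_2=13/24 ∈ [3/7, 5/7) → index 2
j=3: u_3=19/24 ∈ [5/7, 1) → index 3

1 1 2 3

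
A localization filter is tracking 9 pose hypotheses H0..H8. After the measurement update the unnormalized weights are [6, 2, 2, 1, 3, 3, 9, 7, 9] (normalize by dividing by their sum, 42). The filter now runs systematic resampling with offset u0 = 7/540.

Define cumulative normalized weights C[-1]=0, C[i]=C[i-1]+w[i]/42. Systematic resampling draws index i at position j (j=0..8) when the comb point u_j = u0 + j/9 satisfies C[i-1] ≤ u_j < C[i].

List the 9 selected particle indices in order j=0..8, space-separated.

0 0 2 5 6 6 7 8 8

C = [1/7, 4/21, 5/21, 11/42, 1/3, 17/42, 13/21, 11/14, 1]
j=0: u_0=7/540 ∈ [0, 1/7) → index 0
j=1: u_1=67/540 ∈ [0, 1/7) → index 0
j=2: u_2=127/540 ∈ [4/21, 5/21) → index 2
j=3: u_3=187/540 ∈ [1/3, 17/42) → index 5
j=4: u_4=247/540 ∈ [17/42, 13/21) → index 6
j=5: u_5=307/540 ∈ [17/42, 13/21) → index 6
j=6: u_6=367/540 ∈ [13/21, 11/14) → index 7
j=7: u_7=427/540 ∈ [11/14, 1) → index 8
j=8: u_8=487/540 ∈ [11/14, 1) → index 8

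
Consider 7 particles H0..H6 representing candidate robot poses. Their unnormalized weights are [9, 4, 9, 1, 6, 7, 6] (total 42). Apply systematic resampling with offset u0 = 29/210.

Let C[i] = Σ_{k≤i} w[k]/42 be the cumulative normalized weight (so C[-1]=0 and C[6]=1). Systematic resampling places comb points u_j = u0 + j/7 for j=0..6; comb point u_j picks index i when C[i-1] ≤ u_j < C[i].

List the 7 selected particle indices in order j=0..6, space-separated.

0 1 2 4 5 5 6

C = [3/14, 13/42, 11/21, 23/42, 29/42, 6/7, 1]
j=0: u_0=29/210 ∈ [0, 3/14) → index 0
j=1: u_1=59/210 ∈ [3/14, 13/42) → index 1
j=2: u_2=89/210 ∈ [13/42, 11/21) → index 2
j=3: u_3=17/30 ∈ [23/42, 29/42) → index 4
j=4: u_4=149/210 ∈ [29/42, 6/7) → index 5
j=5: u_5=179/210 ∈ [29/42, 6/7) → index 5
j=6: u_6=209/210 ∈ [6/7, 1) → index 6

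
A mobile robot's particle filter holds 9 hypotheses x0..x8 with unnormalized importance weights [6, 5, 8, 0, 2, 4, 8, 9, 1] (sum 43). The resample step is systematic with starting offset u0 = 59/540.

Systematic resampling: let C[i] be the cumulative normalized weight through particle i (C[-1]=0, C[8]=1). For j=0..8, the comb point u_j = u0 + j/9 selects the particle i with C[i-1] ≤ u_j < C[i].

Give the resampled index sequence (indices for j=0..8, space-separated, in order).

0 1 2 4 5 6 7 7 8

C = [6/43, 11/43, 19/43, 19/43, 21/43, 25/43, 33/43, 42/43, 1]
j=0: u_0=59/540 ∈ [0, 6/43) → index 0
j=1: u_1=119/540 ∈ [6/43, 11/43) → index 1
j=2: u_2=179/540 ∈ [11/43, 19/43) → index 2
j=3: u_3=239/540 ∈ [19/43, 21/43) → index 4
j=4: u_4=299/540 ∈ [21/43, 25/43) → index 5
j=5: u_5=359/540 ∈ [25/43, 33/43) → index 6
j=6: u_6=419/540 ∈ [33/43, 42/43) → index 7
j=7: u_7=479/540 ∈ [33/43, 42/43) → index 7
j=8: u_8=539/540 ∈ [42/43, 1) → index 8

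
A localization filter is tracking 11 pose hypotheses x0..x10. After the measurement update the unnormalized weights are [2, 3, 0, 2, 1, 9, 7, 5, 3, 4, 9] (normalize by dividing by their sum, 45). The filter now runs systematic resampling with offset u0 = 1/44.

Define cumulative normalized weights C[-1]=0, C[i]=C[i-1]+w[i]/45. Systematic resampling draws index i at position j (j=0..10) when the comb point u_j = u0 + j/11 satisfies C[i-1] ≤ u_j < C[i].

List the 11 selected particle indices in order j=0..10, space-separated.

C = [2/45, 1/9, 1/9, 7/45, 8/45, 17/45, 8/15, 29/45, 32/45, 4/5, 1]
j=0: u_0=1/44 ∈ [0, 2/45) → index 0
j=1: u_1=5/44 ∈ [1/9, 7/45) → index 3
j=2: u_2=9/44 ∈ [8/45, 17/45) → index 5
j=3: u_3=13/44 ∈ [8/45, 17/45) → index 5
j=4: u_4=17/44 ∈ [17/45, 8/15) → index 6
j=5: u_5=21/44 ∈ [17/45, 8/15) → index 6
j=6: u_6=25/44 ∈ [8/15, 29/45) → index 7
j=7: u_7=29/44 ∈ [29/45, 32/45) → index 8
j=8: u_8=3/4 ∈ [32/45, 4/5) → index 9
j=9: u_9=37/44 ∈ [4/5, 1) → index 10
j=10: u_10=41/44 ∈ [4/5, 1) → index 10

0 3 5 5 6 6 7 8 9 10 10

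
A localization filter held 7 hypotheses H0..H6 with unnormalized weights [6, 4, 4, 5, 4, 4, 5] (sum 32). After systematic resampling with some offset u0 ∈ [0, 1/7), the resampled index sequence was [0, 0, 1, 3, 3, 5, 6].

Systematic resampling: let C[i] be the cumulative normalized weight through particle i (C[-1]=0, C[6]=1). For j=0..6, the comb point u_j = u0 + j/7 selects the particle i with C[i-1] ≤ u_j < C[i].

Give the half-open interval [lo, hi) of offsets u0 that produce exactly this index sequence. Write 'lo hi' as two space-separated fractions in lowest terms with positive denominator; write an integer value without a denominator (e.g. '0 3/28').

1/112 5/224

C = [3/16, 5/16, 7/16, 19/32, 23/32, 27/32, 1]
j=0 picked index 0: u0 ∈ [0, 3/16)
j=1 picked index 0: u0 ∈ [-1/7, 5/112)
j=2 picked index 1: u0 ∈ [-11/112, 3/112)
j=3 picked index 3: u0 ∈ [1/112, 37/224)
j=4 picked index 3: u0 ∈ [-15/112, 5/224)
j=5 picked index 5: u0 ∈ [1/224, 29/224)
j=6 picked index 6: u0 ∈ [-3/224, 1/7)
intersection: [1/112, 5/224)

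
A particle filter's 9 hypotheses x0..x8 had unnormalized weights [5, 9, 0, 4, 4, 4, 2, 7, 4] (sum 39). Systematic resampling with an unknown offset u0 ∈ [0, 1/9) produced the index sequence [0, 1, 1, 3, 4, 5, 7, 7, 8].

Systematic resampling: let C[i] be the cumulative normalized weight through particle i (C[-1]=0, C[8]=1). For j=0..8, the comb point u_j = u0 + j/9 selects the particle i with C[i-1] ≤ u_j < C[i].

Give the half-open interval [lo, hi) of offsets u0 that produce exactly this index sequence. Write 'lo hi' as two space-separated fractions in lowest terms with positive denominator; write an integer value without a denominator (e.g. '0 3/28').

2/39 1/9

C = [5/39, 14/39, 14/39, 6/13, 22/39, 2/3, 28/39, 35/39, 1]
j=0 picked index 0: u0 ∈ [0, 5/39)
j=1 picked index 1: u0 ∈ [2/117, 29/117)
j=2 picked index 1: u0 ∈ [-11/117, 16/117)
j=3 picked index 3: u0 ∈ [1/39, 5/39)
j=4 picked index 4: u0 ∈ [2/117, 14/117)
j=5 picked index 5: u0 ∈ [1/117, 1/9)
j=6 picked index 7: u0 ∈ [2/39, 3/13)
j=7 picked index 7: u0 ∈ [-7/117, 14/117)
j=8 picked index 8: u0 ∈ [1/117, 1/9)
intersection: [2/39, 1/9)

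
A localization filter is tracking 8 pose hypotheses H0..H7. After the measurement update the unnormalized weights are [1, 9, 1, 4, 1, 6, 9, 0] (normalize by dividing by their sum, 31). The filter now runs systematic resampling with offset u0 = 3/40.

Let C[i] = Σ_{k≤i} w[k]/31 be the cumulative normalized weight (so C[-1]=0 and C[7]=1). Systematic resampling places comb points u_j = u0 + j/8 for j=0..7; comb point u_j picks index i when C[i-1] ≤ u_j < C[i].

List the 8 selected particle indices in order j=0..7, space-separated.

C = [1/31, 10/31, 11/31, 15/31, 16/31, 22/31, 1, 1]
j=0: u_0=3/40 ∈ [1/31, 10/31) → index 1
j=1: u_1=1/5 ∈ [1/31, 10/31) → index 1
j=2: u_2=13/40 ∈ [10/31, 11/31) → index 2
j=3: u_3=9/20 ∈ [11/31, 15/31) → index 3
j=4: u_4=23/40 ∈ [16/31, 22/31) → index 5
j=5: u_5=7/10 ∈ [16/31, 22/31) → index 5
j=6: u_6=33/40 ∈ [22/31, 1) → index 6
j=7: u_7=19/20 ∈ [22/31, 1) → index 6

1 1 2 3 5 5 6 6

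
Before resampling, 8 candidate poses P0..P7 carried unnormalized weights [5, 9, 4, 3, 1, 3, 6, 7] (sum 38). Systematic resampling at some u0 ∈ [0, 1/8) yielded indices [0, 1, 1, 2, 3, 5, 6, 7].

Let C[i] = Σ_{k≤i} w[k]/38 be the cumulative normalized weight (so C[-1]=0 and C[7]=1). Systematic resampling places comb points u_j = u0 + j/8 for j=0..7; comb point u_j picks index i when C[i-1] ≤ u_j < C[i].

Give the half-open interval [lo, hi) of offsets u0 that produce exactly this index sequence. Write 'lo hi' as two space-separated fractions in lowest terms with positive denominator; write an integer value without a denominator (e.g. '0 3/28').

1/152 5/152

C = [5/38, 7/19, 9/19, 21/38, 11/19, 25/38, 31/38, 1]
j=0 picked index 0: u0 ∈ [0, 5/38)
j=1 picked index 1: u0 ∈ [1/152, 37/152)
j=2 picked index 1: u0 ∈ [-9/76, 9/76)
j=3 picked index 2: u0 ∈ [-1/152, 15/152)
j=4 picked index 3: u0 ∈ [-1/38, 1/19)
j=5 picked index 5: u0 ∈ [-7/152, 5/152)
j=6 picked index 6: u0 ∈ [-7/76, 5/76)
j=7 picked index 7: u0 ∈ [-9/152, 1/8)
intersection: [1/152, 5/152)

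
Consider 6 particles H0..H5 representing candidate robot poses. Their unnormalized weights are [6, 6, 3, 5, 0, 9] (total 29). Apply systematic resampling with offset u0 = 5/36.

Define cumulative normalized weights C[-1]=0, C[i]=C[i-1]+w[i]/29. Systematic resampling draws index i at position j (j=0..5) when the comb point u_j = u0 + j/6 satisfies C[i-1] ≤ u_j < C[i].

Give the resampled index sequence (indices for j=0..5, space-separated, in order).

C = [6/29, 12/29, 15/29, 20/29, 20/29, 1]
j=0: u_0=5/36 ∈ [0, 6/29) → index 0
j=1: u_1=11/36 ∈ [6/29, 12/29) → index 1
j=2: u_2=17/36 ∈ [12/29, 15/29) → index 2
j=3: u_3=23/36 ∈ [15/29, 20/29) → index 3
j=4: u_4=29/36 ∈ [20/29, 1) → index 5
j=5: u_5=35/36 ∈ [20/29, 1) → index 5

0 1 2 3 5 5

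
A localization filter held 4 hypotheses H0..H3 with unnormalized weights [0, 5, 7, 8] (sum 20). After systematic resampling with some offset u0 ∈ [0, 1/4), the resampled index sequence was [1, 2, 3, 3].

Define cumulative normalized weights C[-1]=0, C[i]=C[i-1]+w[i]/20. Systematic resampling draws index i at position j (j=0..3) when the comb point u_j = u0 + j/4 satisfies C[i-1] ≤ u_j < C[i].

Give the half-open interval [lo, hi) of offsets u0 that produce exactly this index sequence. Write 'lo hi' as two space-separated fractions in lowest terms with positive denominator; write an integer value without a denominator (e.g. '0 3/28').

C = [0, 1/4, 3/5, 1]
j=0 picked index 1: u0 ∈ [0, 1/4)
j=1 picked index 2: u0 ∈ [0, 7/20)
j=2 picked index 3: u0 ∈ [1/10, 1/2)
j=3 picked index 3: u0 ∈ [-3/20, 1/4)
intersection: [1/10, 1/4)

1/10 1/4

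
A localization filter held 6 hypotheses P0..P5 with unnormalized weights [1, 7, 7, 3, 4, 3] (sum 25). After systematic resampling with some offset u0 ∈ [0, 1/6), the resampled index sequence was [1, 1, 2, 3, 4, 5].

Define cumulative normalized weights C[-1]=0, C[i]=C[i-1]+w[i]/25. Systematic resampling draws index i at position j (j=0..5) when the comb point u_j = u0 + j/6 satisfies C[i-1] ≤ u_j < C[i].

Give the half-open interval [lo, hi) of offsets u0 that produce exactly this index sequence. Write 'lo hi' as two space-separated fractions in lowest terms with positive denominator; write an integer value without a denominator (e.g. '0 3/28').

1/10 23/150

C = [1/25, 8/25, 3/5, 18/25, 22/25, 1]
j=0 picked index 1: u0 ∈ [1/25, 8/25)
j=1 picked index 1: u0 ∈ [-19/150, 23/150)
j=2 picked index 2: u0 ∈ [-1/75, 4/15)
j=3 picked index 3: u0 ∈ [1/10, 11/50)
j=4 picked index 4: u0 ∈ [4/75, 16/75)
j=5 picked index 5: u0 ∈ [7/150, 1/6)
intersection: [1/10, 23/150)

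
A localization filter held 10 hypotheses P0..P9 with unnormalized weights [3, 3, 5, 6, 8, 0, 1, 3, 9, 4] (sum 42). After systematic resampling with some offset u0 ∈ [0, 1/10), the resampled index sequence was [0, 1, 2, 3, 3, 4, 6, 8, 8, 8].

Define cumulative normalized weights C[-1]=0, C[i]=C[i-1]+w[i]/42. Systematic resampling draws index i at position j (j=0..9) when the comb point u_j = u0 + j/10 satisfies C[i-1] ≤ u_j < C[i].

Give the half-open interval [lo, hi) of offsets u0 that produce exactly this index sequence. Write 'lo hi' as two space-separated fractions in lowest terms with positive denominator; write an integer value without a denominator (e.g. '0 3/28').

C = [1/14, 1/7, 11/42, 17/42, 25/42, 25/42, 13/21, 29/42, 19/21, 1]
j=0 picked index 0: u0 ∈ [0, 1/14)
j=1 picked index 1: u0 ∈ [-1/35, 3/70)
j=2 picked index 2: u0 ∈ [-2/35, 13/210)
j=3 picked index 3: u0 ∈ [-4/105, 11/105)
j=4 picked index 3: u0 ∈ [-29/210, 1/210)
j=5 picked index 4: u0 ∈ [-2/21, 2/21)
j=6 picked index 6: u0 ∈ [-1/210, 2/105)
j=7 picked index 8: u0 ∈ [-1/105, 43/210)
j=8 picked index 8: u0 ∈ [-23/210, 11/105)
j=9 picked index 8: u0 ∈ [-22/105, 1/210)
intersection: [0, 1/210)

0 1/210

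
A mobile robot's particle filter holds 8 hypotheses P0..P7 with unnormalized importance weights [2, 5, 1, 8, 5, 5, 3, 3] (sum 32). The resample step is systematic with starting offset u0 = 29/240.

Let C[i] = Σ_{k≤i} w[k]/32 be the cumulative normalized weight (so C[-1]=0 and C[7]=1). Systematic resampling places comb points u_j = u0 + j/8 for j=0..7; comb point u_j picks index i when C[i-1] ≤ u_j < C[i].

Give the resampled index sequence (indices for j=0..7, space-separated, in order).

C = [1/16, 7/32, 1/4, 1/2, 21/32, 13/16, 29/32, 1]
j=0: u_0=29/240 ∈ [1/16, 7/32) → index 1
j=1: u_1=59/240 ∈ [7/32, 1/4) → index 2
j=2: u_2=89/240 ∈ [1/4, 1/2) → index 3
j=3: u_3=119/240 ∈ [1/4, 1/2) → index 3
j=4: u_4=149/240 ∈ [1/2, 21/32) → index 4
j=5: u_5=179/240 ∈ [21/32, 13/16) → index 5
j=6: u_6=209/240 ∈ [13/16, 29/32) → index 6
j=7: u_7=239/240 ∈ [29/32, 1) → index 7

1 2 3 3 4 5 6 7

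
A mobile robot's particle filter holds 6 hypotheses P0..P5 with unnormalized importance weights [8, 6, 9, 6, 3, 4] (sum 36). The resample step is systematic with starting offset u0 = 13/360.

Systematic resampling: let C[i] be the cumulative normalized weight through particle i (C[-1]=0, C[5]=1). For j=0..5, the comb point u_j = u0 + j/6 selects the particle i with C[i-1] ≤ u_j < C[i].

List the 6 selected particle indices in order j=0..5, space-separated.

C = [2/9, 7/18, 23/36, 29/36, 8/9, 1]
j=0: u_0=13/360 ∈ [0, 2/9) → index 0
j=1: u_1=73/360 ∈ [0, 2/9) → index 0
j=2: u_2=133/360 ∈ [2/9, 7/18) → index 1
j=3: u_3=193/360 ∈ [7/18, 23/36) → index 2
j=4: u_4=253/360 ∈ [23/36, 29/36) → index 3
j=5: u_5=313/360 ∈ [29/36, 8/9) → index 4

0 0 1 2 3 4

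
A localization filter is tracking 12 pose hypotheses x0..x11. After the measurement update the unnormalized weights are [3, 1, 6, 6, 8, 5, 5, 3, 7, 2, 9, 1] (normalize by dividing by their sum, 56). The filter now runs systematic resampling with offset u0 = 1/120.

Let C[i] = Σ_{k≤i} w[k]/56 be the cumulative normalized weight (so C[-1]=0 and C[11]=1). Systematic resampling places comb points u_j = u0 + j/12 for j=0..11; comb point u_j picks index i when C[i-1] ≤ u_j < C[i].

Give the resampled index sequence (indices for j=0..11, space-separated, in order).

0 2 2 3 4 4 5 6 8 8 10 10

C = [3/56, 1/14, 5/28, 2/7, 3/7, 29/56, 17/28, 37/56, 11/14, 23/28, 55/56, 1]
j=0: u_0=1/120 ∈ [0, 3/56) → index 0
j=1: u_1=11/120 ∈ [1/14, 5/28) → index 2
j=2: u_2=7/40 ∈ [1/14, 5/28) → index 2
j=3: u_3=31/120 ∈ [5/28, 2/7) → index 3
j=4: u_4=41/120 ∈ [2/7, 3/7) → index 4
j=5: u_5=17/40 ∈ [2/7, 3/7) → index 4
j=6: u_6=61/120 ∈ [3/7, 29/56) → index 5
j=7: u_7=71/120 ∈ [29/56, 17/28) → index 6
j=8: u_8=27/40 ∈ [37/56, 11/14) → index 8
j=9: u_9=91/120 ∈ [37/56, 11/14) → index 8
j=10: u_10=101/120 ∈ [23/28, 55/56) → index 10
j=11: u_11=37/40 ∈ [23/28, 55/56) → index 10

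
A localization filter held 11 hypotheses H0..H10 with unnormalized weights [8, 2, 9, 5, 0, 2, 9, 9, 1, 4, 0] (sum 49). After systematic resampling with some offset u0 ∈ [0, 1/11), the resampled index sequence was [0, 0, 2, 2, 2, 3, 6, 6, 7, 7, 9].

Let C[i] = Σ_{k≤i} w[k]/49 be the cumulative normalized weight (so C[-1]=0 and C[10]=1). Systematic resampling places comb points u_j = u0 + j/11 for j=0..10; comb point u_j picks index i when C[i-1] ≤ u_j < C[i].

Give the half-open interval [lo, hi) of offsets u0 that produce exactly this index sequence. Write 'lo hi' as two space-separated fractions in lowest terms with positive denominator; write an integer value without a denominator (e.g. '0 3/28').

C = [8/49, 10/49, 19/49, 24/49, 24/49, 26/49, 5/7, 44/49, 45/49, 1, 1]
j=0 picked index 0: u0 ∈ [0, 8/49)
j=1 picked index 0: u0 ∈ [-1/11, 39/539)
j=2 picked index 2: u0 ∈ [12/539, 111/539)
j=3 picked index 2: u0 ∈ [-37/539, 62/539)
j=4 picked index 2: u0 ∈ [-86/539, 13/539)
j=5 picked index 3: u0 ∈ [-36/539, 19/539)
j=6 picked index 6: u0 ∈ [-8/539, 13/77)
j=7 picked index 6: u0 ∈ [-57/539, 6/77)
j=8 picked index 7: u0 ∈ [-1/77, 92/539)
j=9 picked index 7: u0 ∈ [-8/77, 43/539)
j=10 picked index 9: u0 ∈ [5/539, 1/11)
intersection: [12/539, 13/539)

12/539 13/539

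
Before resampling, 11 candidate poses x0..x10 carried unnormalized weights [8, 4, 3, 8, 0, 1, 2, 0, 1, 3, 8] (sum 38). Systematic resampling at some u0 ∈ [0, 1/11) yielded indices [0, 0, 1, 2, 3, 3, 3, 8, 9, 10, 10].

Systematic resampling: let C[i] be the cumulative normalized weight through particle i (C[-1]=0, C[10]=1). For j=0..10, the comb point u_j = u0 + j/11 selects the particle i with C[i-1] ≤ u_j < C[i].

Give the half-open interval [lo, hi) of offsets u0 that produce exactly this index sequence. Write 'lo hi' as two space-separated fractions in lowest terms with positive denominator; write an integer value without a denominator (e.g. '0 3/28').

10/209 25/418

C = [4/19, 6/19, 15/38, 23/38, 23/38, 12/19, 13/19, 13/19, 27/38, 15/19, 1]
j=0 picked index 0: u0 ∈ [0, 4/19)
j=1 picked index 0: u0 ∈ [-1/11, 25/209)
j=2 picked index 1: u0 ∈ [6/209, 28/209)
j=3 picked index 2: u0 ∈ [9/209, 51/418)
j=4 picked index 3: u0 ∈ [13/418, 101/418)
j=5 picked index 3: u0 ∈ [-25/418, 63/418)
j=6 picked index 3: u0 ∈ [-63/418, 25/418)
j=7 picked index 8: u0 ∈ [10/209, 31/418)
j=8 picked index 9: u0 ∈ [-7/418, 13/209)
j=9 picked index 10: u0 ∈ [-6/209, 2/11)
j=10 picked index 10: u0 ∈ [-25/209, 1/11)
intersection: [10/209, 25/418)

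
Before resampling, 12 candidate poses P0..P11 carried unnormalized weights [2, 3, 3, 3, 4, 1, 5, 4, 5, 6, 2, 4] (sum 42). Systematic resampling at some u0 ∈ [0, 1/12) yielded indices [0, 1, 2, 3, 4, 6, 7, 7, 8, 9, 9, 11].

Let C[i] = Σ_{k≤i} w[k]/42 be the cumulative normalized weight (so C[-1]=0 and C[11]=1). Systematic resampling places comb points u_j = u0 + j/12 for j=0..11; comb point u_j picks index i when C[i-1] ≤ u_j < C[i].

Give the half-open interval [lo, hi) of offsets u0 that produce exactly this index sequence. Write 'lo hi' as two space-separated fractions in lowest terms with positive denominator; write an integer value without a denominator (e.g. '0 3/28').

0 1/84

C = [1/21, 5/42, 4/21, 11/42, 5/14, 8/21, 1/2, 25/42, 5/7, 6/7, 19/21, 1]
j=0 picked index 0: u0 ∈ [0, 1/21)
j=1 picked index 1: u0 ∈ [-1/28, 1/28)
j=2 picked index 2: u0 ∈ [-1/21, 1/42)
j=3 picked index 3: u0 ∈ [-5/84, 1/84)
j=4 picked index 4: u0 ∈ [-1/14, 1/42)
j=5 picked index 6: u0 ∈ [-1/28, 1/12)
j=6 picked index 7: u0 ∈ [0, 2/21)
j=7 picked index 7: u0 ∈ [-1/12, 1/84)
j=8 picked index 8: u0 ∈ [-1/14, 1/21)
j=9 picked index 9: u0 ∈ [-1/28, 3/28)
j=10 picked index 9: u0 ∈ [-5/42, 1/42)
j=11 picked index 11: u0 ∈ [-1/84, 1/12)
intersection: [0, 1/84)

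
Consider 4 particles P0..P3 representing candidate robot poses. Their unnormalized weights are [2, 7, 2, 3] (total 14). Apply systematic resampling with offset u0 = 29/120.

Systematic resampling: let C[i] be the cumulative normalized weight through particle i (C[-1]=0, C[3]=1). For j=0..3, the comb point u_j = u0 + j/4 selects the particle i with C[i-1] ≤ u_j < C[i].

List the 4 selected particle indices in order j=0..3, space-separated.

C = [1/7, 9/14, 11/14, 1]
j=0: u_0=29/120 ∈ [1/7, 9/14) → index 1
j=1: u_1=59/120 ∈ [1/7, 9/14) → index 1
j=2: u_2=89/120 ∈ [9/14, 11/14) → index 2
j=3: u_3=119/120 ∈ [11/14, 1) → index 3

1 1 2 3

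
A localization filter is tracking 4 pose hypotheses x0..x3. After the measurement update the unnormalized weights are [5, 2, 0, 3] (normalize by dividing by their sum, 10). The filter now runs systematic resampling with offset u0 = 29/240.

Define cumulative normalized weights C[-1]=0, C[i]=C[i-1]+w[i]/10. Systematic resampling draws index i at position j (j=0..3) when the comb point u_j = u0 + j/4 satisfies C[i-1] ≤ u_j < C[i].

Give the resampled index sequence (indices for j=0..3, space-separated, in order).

C = [1/2, 7/10, 7/10, 1]
j=0: u_0=29/240 ∈ [0, 1/2) → index 0
j=1: u_1=89/240 ∈ [0, 1/2) → index 0
j=2: u_2=149/240 ∈ [1/2, 7/10) → index 1
j=3: u_3=209/240 ∈ [7/10, 1) → index 3

0 0 1 3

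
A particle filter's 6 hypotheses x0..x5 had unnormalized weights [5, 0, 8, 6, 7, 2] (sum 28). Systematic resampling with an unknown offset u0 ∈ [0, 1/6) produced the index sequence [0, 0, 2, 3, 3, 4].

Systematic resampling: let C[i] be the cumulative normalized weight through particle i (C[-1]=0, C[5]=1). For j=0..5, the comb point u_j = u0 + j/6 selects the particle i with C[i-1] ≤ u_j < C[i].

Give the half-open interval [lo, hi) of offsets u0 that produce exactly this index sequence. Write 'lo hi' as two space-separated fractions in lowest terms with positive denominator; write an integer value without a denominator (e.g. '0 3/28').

0 1/84

C = [5/28, 5/28, 13/28, 19/28, 13/14, 1]
j=0 picked index 0: u0 ∈ [0, 5/28)
j=1 picked index 0: u0 ∈ [-1/6, 1/84)
j=2 picked index 2: u0 ∈ [-13/84, 11/84)
j=3 picked index 3: u0 ∈ [-1/28, 5/28)
j=4 picked index 3: u0 ∈ [-17/84, 1/84)
j=5 picked index 4: u0 ∈ [-13/84, 2/21)
intersection: [0, 1/84)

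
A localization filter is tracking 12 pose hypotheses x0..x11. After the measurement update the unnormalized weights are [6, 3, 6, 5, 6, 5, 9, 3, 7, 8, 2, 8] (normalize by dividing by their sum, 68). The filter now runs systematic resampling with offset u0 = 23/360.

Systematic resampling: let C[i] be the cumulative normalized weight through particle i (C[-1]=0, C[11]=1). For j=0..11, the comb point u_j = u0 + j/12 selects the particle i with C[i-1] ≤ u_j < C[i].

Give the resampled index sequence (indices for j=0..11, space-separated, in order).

0 2 3 4 5 6 6 8 8 9 11 11

C = [3/34, 9/68, 15/68, 5/17, 13/34, 31/68, 10/17, 43/68, 25/34, 29/34, 15/17, 1]
j=0: u_0=23/360 ∈ [0, 3/34) → index 0
j=1: u_1=53/360 ∈ [9/68, 15/68) → index 2
j=2: u_2=83/360 ∈ [15/68, 5/17) → index 3
j=3: u_3=113/360 ∈ [5/17, 13/34) → index 4
j=4: u_4=143/360 ∈ [13/34, 31/68) → index 5
j=5: u_5=173/360 ∈ [31/68, 10/17) → index 6
j=6: u_6=203/360 ∈ [31/68, 10/17) → index 6
j=7: u_7=233/360 ∈ [43/68, 25/34) → index 8
j=8: u_8=263/360 ∈ [43/68, 25/34) → index 8
j=9: u_9=293/360 ∈ [25/34, 29/34) → index 9
j=10: u_10=323/360 ∈ [15/17, 1) → index 11
j=11: u_11=353/360 ∈ [15/17, 1) → index 11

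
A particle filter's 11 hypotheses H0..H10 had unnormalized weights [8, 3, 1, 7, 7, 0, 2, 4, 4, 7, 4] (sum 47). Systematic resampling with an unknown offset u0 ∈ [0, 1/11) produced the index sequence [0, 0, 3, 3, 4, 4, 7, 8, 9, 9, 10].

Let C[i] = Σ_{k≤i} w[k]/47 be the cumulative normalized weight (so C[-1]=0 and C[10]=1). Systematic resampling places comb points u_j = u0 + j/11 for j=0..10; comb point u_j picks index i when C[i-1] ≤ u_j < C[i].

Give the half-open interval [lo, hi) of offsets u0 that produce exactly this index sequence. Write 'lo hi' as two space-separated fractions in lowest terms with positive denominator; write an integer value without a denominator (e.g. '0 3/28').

C = [8/47, 11/47, 12/47, 19/47, 26/47, 26/47, 28/47, 32/47, 36/47, 43/47, 1]
j=0 picked index 0: u0 ∈ [0, 8/47)
j=1 picked index 0: u0 ∈ [-1/11, 41/517)
j=2 picked index 3: u0 ∈ [38/517, 115/517)
j=3 picked index 3: u0 ∈ [-9/517, 68/517)
j=4 picked index 4: u0 ∈ [21/517, 98/517)
j=5 picked index 4: u0 ∈ [-26/517, 51/517)
j=6 picked index 7: u0 ∈ [26/517, 70/517)
j=7 picked index 8: u0 ∈ [23/517, 67/517)
j=8 picked index 9: u0 ∈ [20/517, 97/517)
j=9 picked index 9: u0 ∈ [-27/517, 50/517)
j=10 picked index 10: u0 ∈ [3/517, 1/11)
intersection: [38/517, 41/517)

38/517 41/517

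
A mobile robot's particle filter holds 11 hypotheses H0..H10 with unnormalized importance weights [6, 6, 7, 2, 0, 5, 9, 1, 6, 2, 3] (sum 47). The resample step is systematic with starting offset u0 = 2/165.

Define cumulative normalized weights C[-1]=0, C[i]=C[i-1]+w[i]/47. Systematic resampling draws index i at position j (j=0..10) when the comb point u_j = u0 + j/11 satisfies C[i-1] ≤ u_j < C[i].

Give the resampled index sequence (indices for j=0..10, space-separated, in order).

0 0 1 2 2 5 6 6 6 8 9

C = [6/47, 12/47, 19/47, 21/47, 21/47, 26/47, 35/47, 36/47, 42/47, 44/47, 1]
j=0: u_0=2/165 ∈ [0, 6/47) → index 0
j=1: u_1=17/165 ∈ [0, 6/47) → index 0
j=2: u_2=32/165 ∈ [6/47, 12/47) → index 1
j=3: u_3=47/165 ∈ [12/47, 19/47) → index 2
j=4: u_4=62/165 ∈ [12/47, 19/47) → index 2
j=5: u_5=7/15 ∈ [21/47, 26/47) → index 5
j=6: u_6=92/165 ∈ [26/47, 35/47) → index 6
j=7: u_7=107/165 ∈ [26/47, 35/47) → index 6
j=8: u_8=122/165 ∈ [26/47, 35/47) → index 6
j=9: u_9=137/165 ∈ [36/47, 42/47) → index 8
j=10: u_10=152/165 ∈ [42/47, 44/47) → index 9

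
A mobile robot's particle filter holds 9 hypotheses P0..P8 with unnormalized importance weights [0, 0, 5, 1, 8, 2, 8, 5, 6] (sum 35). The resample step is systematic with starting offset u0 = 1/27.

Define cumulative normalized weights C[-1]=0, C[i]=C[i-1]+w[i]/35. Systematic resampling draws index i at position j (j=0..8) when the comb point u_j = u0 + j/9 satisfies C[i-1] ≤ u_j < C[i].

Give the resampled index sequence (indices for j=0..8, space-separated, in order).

2 3 4 4 6 6 7 7 8

C = [0, 0, 1/7, 6/35, 2/5, 16/35, 24/35, 29/35, 1]
j=0: u_0=1/27 ∈ [0, 1/7) → index 2
j=1: u_1=4/27 ∈ [1/7, 6/35) → index 3
j=2: u_2=7/27 ∈ [6/35, 2/5) → index 4
j=3: u_3=10/27 ∈ [6/35, 2/5) → index 4
j=4: u_4=13/27 ∈ [16/35, 24/35) → index 6
j=5: u_5=16/27 ∈ [16/35, 24/35) → index 6
j=6: u_6=19/27 ∈ [24/35, 29/35) → index 7
j=7: u_7=22/27 ∈ [24/35, 29/35) → index 7
j=8: u_8=25/27 ∈ [29/35, 1) → index 8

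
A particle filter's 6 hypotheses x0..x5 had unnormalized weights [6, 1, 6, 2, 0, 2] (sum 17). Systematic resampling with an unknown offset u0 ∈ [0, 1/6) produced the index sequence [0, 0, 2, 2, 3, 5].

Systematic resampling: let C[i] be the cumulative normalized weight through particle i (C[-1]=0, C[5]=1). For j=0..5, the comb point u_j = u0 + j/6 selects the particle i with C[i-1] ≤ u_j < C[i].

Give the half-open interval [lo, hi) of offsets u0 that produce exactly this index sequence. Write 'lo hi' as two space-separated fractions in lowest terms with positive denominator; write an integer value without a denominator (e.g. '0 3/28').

5/51 1/6

C = [6/17, 7/17, 13/17, 15/17, 15/17, 1]
j=0 picked index 0: u0 ∈ [0, 6/17)
j=1 picked index 0: u0 ∈ [-1/6, 19/102)
j=2 picked index 2: u0 ∈ [4/51, 22/51)
j=3 picked index 2: u0 ∈ [-3/34, 9/34)
j=4 picked index 3: u0 ∈ [5/51, 11/51)
j=5 picked index 5: u0 ∈ [5/102, 1/6)
intersection: [5/51, 1/6)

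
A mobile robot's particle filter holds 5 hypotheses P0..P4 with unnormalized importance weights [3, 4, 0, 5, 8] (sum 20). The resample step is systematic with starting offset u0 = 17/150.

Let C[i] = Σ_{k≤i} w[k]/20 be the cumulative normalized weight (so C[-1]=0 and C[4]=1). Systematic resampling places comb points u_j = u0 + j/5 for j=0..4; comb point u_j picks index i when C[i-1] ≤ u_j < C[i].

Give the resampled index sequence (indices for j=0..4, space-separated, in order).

C = [3/20, 7/20, 7/20, 3/5, 1]
j=0: u_0=17/150 ∈ [0, 3/20) → index 0
j=1: u_1=47/150 ∈ [3/20, 7/20) → index 1
j=2: u_2=77/150 ∈ [7/20, 3/5) → index 3
j=3: u_3=107/150 ∈ [3/5, 1) → index 4
j=4: u_4=137/150 ∈ [3/5, 1) → index 4

0 1 3 4 4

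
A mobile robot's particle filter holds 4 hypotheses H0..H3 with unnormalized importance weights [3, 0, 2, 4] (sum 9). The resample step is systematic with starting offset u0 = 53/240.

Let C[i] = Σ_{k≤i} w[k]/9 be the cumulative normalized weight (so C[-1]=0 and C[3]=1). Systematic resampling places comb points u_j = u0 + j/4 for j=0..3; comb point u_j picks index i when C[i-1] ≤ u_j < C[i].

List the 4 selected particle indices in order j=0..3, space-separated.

C = [1/3, 1/3, 5/9, 1]
j=0: u_0=53/240 ∈ [0, 1/3) → index 0
j=1: u_1=113/240 ∈ [1/3, 5/9) → index 2
j=2: u_2=173/240 ∈ [5/9, 1) → index 3
j=3: u_3=233/240 ∈ [5/9, 1) → index 3

0 2 3 3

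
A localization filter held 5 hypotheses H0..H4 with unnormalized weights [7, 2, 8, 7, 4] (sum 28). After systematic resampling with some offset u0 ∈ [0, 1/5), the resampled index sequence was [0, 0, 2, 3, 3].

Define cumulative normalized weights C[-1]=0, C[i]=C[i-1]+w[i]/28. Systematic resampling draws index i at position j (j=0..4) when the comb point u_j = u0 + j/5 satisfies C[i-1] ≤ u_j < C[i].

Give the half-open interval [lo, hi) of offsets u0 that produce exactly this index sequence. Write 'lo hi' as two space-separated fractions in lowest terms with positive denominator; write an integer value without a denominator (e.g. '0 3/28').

C = [1/4, 9/28, 17/28, 6/7, 1]
j=0 picked index 0: u0 ∈ [0, 1/4)
j=1 picked index 0: u0 ∈ [-1/5, 1/20)
j=2 picked index 2: u0 ∈ [-11/140, 29/140)
j=3 picked index 3: u0 ∈ [1/140, 9/35)
j=4 picked index 3: u0 ∈ [-27/140, 2/35)
intersection: [1/140, 1/20)

1/140 1/20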